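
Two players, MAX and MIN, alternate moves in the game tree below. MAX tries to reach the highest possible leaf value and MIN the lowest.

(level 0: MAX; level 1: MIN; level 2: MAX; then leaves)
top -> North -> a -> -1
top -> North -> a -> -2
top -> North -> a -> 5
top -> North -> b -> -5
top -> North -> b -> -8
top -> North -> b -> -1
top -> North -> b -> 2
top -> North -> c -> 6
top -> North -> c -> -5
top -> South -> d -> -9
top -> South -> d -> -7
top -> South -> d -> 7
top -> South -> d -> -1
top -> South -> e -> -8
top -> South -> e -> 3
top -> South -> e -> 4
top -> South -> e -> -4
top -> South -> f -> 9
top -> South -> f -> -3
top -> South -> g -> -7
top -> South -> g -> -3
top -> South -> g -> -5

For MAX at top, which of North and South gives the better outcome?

a (MAX): max(-1, -2, 5) = 5
b (MAX): max(-5, -8, -1, 2) = 2
c (MAX): max(6, -5) = 6
North (MIN): min(5, 2, 6) = 2
d (MAX): max(-9, -7, 7, -1) = 7
e (MAX): max(-8, 3, 4, -4) = 4
f (MAX): max(9, -3) = 9
g (MAX): max(-7, -3, -5) = -3
South (MIN): min(7, 4, 9, -3) = -3
MAX prefers the higher value; North=2, South=-3. North is better since 2 > -3.

North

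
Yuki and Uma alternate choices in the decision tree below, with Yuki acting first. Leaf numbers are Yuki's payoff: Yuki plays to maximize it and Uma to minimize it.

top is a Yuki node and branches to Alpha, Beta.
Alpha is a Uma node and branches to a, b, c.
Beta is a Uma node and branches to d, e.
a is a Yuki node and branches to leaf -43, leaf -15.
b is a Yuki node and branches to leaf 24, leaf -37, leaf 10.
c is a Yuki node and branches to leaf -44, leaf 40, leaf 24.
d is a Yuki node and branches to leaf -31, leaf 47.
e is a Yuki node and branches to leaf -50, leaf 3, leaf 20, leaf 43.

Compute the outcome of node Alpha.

-15

a (Yuki): max(-43, -15) = -15
b (Yuki): max(24, -37, 10) = 24
c (Yuki): max(-44, 40, 24) = 40
Alpha (Uma): min(-15, 24, 40) = -15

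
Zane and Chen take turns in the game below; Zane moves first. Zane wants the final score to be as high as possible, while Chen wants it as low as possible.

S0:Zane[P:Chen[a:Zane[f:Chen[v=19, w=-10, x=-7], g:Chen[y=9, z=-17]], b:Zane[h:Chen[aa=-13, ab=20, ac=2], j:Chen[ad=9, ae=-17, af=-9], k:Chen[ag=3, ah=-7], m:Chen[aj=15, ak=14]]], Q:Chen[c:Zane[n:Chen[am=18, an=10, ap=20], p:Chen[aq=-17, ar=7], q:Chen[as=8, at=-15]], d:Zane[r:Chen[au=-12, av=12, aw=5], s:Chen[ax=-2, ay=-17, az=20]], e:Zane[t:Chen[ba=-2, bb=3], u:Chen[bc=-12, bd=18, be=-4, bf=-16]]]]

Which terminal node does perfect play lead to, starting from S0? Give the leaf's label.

w

f (Chen): min(19, -10, -7) = -10
g (Chen): min(9, -17) = -17
a (Zane): max(-10, -17) = -10
h (Chen): min(-13, 20, 2) = -13
j (Chen): min(9, -17, -9) = -17
k (Chen): min(3, -7) = -7
m (Chen): min(15, 14) = 14
b (Zane): max(-13, -17, -7, 14) = 14
P (Chen): min(-10, 14) = -10
n (Chen): min(18, 10, 20) = 10
p (Chen): min(-17, 7) = -17
q (Chen): min(8, -15) = -15
c (Zane): max(10, -17, -15) = 10
r (Chen): min(-12, 12, 5) = -12
s (Chen): min(-2, -17, 20) = -17
d (Zane): max(-12, -17) = -12
t (Chen): min(-2, 3) = -2
u (Chen): min(-12, 18, -4, -16) = -16
e (Zane): max(-2, -16) = -2
Q (Chen): min(10, -12, -2) = -12
S0 (Zane): max(-10, -12) = -10
At S0, Zane picks P (highest: -10).
At P, Chen picks a (lowest: -10).
At a, Zane picks f (highest: -10).
At f, Chen picks w (lowest: -10).
Terminal value -10.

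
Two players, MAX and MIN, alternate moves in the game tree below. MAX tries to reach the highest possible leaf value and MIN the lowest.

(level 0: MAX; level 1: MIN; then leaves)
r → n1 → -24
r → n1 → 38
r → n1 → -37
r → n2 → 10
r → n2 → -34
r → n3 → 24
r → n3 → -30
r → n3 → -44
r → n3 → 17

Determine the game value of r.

-34

n1 (MIN): min(-24, 38, -37) = -37
n2 (MIN): min(10, -34) = -34
n3 (MIN): min(24, -30, -44, 17) = -44
r (MAX): max(-37, -34, -44) = -34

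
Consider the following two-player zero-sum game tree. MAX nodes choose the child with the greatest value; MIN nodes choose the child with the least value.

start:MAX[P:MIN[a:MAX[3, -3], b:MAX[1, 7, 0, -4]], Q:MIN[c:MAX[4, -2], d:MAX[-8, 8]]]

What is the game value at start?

4

a (MAX): max(3, -3) = 3
b (MAX): max(1, 7, 0, -4) = 7
P (MIN): min(3, 7) = 3
c (MAX): max(4, -2) = 4
d (MAX): max(-8, 8) = 8
Q (MIN): min(4, 8) = 4
start (MAX): max(3, 4) = 4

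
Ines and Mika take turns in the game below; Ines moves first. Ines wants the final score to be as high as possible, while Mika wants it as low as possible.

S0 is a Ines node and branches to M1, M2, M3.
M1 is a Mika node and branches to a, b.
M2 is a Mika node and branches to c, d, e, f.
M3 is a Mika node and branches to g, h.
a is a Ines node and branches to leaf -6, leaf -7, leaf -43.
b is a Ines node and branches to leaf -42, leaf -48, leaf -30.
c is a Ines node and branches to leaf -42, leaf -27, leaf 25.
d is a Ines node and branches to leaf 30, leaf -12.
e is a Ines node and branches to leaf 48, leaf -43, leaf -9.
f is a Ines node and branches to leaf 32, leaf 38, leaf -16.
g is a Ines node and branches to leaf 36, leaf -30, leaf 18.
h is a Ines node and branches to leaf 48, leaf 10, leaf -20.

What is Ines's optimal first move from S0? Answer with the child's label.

a (Ines): max(-6, -7, -43) = -6
b (Ines): max(-42, -48, -30) = -30
M1 (Mika): min(-6, -30) = -30
c (Ines): max(-42, -27, 25) = 25
d (Ines): max(30, -12) = 30
e (Ines): max(48, -43, -9) = 48
f (Ines): max(32, 38, -16) = 38
M2 (Mika): min(25, 30, 48, 38) = 25
g (Ines): max(36, -30, 18) = 36
h (Ines): max(48, 10, -20) = 48
M3 (Mika): min(36, 48) = 36
S0 (Ines): max(-30, 25, 36) = 36
Ines at S0 wants the highest of {M1=-30, M2=25, M3=36}, so chooses M3.

M3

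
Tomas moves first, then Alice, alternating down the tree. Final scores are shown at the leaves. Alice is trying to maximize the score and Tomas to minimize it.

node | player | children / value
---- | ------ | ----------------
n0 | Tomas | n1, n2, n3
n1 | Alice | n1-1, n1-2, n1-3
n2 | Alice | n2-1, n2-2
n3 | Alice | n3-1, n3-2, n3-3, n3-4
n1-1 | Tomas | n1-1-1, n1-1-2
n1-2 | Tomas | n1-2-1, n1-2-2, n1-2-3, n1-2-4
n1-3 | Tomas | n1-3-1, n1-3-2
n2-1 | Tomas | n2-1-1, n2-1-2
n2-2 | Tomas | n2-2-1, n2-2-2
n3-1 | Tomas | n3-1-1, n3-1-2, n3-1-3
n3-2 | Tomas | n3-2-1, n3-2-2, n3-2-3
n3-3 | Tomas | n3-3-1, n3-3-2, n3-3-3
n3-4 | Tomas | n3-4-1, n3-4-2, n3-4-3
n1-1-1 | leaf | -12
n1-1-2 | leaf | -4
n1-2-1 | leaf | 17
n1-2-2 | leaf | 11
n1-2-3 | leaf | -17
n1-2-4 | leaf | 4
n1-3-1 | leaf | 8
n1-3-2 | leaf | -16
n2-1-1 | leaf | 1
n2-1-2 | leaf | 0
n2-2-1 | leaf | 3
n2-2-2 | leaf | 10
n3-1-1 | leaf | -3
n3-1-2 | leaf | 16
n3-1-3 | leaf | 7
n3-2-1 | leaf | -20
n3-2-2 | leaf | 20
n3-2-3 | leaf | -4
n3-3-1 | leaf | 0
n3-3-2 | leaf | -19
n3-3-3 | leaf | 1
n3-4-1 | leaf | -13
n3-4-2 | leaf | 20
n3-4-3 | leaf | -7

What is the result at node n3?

n3-1 (Tomas): min(-3, 16, 7) = -3
n3-2 (Tomas): min(-20, 20, -4) = -20
n3-3 (Tomas): min(0, -19, 1) = -19
n3-4 (Tomas): min(-13, 20, -7) = -13
n3 (Alice): max(-3, -20, -19, -13) = -3

-3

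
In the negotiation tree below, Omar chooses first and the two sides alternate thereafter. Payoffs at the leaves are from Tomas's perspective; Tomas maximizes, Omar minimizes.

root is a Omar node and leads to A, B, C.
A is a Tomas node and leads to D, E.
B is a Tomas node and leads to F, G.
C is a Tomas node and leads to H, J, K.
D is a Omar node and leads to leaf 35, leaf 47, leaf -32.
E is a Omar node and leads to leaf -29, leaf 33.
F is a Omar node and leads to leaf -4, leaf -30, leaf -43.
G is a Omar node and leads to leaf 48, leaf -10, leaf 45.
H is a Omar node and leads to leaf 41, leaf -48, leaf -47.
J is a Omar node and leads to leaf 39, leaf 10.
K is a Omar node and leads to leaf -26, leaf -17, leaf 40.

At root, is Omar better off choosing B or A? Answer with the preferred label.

F (Omar): min(-4, -30, -43) = -43
G (Omar): min(48, -10, 45) = -10
B (Tomas): max(-43, -10) = -10
D (Omar): min(35, 47, -32) = -32
E (Omar): min(-29, 33) = -29
A (Tomas): max(-32, -29) = -29
Omar prefers the lower value; B=-10, A=-29. A is better since -29 < -10.

A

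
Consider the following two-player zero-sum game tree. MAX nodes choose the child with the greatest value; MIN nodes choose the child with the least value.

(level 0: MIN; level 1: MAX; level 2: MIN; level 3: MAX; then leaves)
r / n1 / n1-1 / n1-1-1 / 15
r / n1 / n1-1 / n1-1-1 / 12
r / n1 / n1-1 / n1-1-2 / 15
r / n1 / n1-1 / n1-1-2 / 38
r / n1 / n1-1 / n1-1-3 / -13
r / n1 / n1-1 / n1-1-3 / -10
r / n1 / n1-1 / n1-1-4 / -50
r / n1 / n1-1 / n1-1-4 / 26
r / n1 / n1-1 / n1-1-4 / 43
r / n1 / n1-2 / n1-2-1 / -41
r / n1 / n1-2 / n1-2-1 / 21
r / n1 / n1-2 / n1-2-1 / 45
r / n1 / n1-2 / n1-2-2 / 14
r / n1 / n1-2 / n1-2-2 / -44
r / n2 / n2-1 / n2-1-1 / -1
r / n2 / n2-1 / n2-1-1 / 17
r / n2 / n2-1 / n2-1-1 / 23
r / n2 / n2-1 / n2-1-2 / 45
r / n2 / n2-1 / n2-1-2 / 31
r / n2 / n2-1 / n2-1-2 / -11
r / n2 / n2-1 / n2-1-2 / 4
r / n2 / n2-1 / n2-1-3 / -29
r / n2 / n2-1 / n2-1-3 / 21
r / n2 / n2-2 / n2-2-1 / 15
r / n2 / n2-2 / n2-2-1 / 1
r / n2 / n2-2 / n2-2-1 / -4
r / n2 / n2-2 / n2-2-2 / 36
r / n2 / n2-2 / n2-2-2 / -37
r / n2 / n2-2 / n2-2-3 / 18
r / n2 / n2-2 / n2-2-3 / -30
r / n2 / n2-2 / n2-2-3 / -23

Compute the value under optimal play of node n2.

21

n2-1-1 (MAX): max(-1, 17, 23) = 23
n2-1-2 (MAX): max(45, 31, -11, 4) = 45
n2-1-3 (MAX): max(-29, 21) = 21
n2-1 (MIN): min(23, 45, 21) = 21
n2-2-1 (MAX): max(15, 1, -4) = 15
n2-2-2 (MAX): max(36, -37) = 36
n2-2-3 (MAX): max(18, -30, -23) = 18
n2-2 (MIN): min(15, 36, 18) = 15
n2 (MAX): max(21, 15) = 21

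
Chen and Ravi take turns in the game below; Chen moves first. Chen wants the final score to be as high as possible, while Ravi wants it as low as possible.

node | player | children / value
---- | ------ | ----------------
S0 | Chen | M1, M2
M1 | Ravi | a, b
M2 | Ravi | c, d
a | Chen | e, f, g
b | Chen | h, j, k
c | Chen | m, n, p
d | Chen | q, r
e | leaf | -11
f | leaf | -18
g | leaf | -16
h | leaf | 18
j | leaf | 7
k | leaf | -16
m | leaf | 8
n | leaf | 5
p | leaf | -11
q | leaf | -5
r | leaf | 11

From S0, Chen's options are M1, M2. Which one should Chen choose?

M2

a (Chen): max(-11, -18, -16) = -11
b (Chen): max(18, 7, -16) = 18
M1 (Ravi): min(-11, 18) = -11
c (Chen): max(8, 5, -11) = 8
d (Chen): max(-5, 11) = 11
M2 (Ravi): min(8, 11) = 8
S0 (Chen): max(-11, 8) = 8
Chen at S0 wants the highest of {M1=-11, M2=8}, so chooses M2.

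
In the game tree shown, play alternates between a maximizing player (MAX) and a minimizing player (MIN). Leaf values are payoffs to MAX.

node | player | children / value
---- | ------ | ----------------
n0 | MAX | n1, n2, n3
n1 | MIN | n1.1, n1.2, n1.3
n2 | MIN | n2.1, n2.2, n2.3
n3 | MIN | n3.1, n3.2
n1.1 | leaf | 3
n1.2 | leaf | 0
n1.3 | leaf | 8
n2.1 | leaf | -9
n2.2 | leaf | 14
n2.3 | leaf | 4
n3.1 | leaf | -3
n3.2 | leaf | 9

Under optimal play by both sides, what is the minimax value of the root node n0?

n1 (MIN): min(3, 0, 8) = 0
n2 (MIN): min(-9, 14, 4) = -9
n3 (MIN): min(-3, 9) = -3
n0 (MAX): max(0, -9, -3) = 0

0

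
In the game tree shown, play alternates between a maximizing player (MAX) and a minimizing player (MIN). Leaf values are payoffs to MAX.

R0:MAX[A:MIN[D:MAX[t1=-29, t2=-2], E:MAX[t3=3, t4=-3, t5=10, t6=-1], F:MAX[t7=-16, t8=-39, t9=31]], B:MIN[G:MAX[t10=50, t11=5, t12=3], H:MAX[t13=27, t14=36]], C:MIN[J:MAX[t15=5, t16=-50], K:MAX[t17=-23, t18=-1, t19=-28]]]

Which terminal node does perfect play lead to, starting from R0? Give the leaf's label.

t14

D (MAX): max(-29, -2) = -2
E (MAX): max(3, -3, 10, -1) = 10
F (MAX): max(-16, -39, 31) = 31
A (MIN): min(-2, 10, 31) = -2
G (MAX): max(50, 5, 3) = 50
H (MAX): max(27, 36) = 36
B (MIN): min(50, 36) = 36
J (MAX): max(5, -50) = 5
K (MAX): max(-23, -1, -28) = -1
C (MIN): min(5, -1) = -1
R0 (MAX): max(-2, 36, -1) = 36
At R0, MAX picks B (highest: 36).
At B, MIN picks H (lowest: 36).
At H, MAX picks t14 (highest: 36).
Terminal value 36.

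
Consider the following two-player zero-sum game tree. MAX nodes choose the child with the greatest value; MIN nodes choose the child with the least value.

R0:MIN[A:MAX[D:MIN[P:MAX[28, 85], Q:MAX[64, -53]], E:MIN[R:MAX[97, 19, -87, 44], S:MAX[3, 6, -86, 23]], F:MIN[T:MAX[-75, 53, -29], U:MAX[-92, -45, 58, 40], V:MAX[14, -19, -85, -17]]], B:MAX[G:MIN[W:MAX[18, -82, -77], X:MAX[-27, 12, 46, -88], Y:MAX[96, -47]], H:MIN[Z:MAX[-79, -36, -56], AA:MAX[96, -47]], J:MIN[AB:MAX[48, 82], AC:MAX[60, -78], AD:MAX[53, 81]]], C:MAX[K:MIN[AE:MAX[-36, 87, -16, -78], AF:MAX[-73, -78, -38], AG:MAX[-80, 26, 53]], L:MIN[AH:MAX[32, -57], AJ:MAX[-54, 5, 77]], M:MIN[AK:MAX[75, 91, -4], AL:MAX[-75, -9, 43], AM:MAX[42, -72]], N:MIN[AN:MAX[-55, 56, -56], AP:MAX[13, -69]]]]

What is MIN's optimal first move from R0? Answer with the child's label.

P (MAX): max(28, 85) = 85
Q (MAX): max(64, -53) = 64
D (MIN): min(85, 64) = 64
R (MAX): max(97, 19, -87, 44) = 97
S (MAX): max(3, 6, -86, 23) = 23
E (MIN): min(97, 23) = 23
T (MAX): max(-75, 53, -29) = 53
U (MAX): max(-92, -45, 58, 40) = 58
V (MAX): max(14, -19, -85, -17) = 14
F (MIN): min(53, 58, 14) = 14
A (MAX): max(64, 23, 14) = 64
W (MAX): max(18, -82, -77) = 18
X (MAX): max(-27, 12, 46, -88) = 46
Y (MAX): max(96, -47) = 96
G (MIN): min(18, 46, 96) = 18
Z (MAX): max(-79, -36, -56) = -36
AA (MAX): max(96, -47) = 96
H (MIN): min(-36, 96) = -36
AB (MAX): max(48, 82) = 82
AC (MAX): max(60, -78) = 60
AD (MAX): max(53, 81) = 81
J (MIN): min(82, 60, 81) = 60
B (MAX): max(18, -36, 60) = 60
AE (MAX): max(-36, 87, -16, -78) = 87
AF (MAX): max(-73, -78, -38) = -38
AG (MAX): max(-80, 26, 53) = 53
K (MIN): min(87, -38, 53) = -38
AH (MAX): max(32, -57) = 32
AJ (MAX): max(-54, 5, 77) = 77
L (MIN): min(32, 77) = 32
AK (MAX): max(75, 91, -4) = 91
AL (MAX): max(-75, -9, 43) = 43
AM (MAX): max(42, -72) = 42
M (MIN): min(91, 43, 42) = 42
AN (MAX): max(-55, 56, -56) = 56
AP (MAX): max(13, -69) = 13
N (MIN): min(56, 13) = 13
C (MAX): max(-38, 32, 42, 13) = 42
R0 (MIN): min(64, 60, 42) = 42
MIN at R0 wants the lowest of {A=64, B=60, C=42}, so chooses C.

C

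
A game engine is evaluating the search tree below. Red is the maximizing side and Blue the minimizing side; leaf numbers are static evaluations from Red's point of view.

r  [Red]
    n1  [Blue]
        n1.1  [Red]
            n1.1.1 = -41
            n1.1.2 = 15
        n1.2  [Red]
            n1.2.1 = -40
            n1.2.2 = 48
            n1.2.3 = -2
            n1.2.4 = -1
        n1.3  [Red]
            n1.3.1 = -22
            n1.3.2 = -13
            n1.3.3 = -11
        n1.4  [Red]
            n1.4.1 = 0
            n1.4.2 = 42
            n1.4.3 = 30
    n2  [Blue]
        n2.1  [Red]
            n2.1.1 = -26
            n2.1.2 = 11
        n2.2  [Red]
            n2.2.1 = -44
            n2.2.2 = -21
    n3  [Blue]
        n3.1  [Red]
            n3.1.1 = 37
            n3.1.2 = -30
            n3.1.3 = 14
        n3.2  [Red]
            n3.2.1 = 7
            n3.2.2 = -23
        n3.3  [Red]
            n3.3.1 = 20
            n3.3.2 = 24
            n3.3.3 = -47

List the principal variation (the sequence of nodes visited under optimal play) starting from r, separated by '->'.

n1.1 (Red): max(-41, 15) = 15
n1.2 (Red): max(-40, 48, -2, -1) = 48
n1.3 (Red): max(-22, -13, -11) = -11
n1.4 (Red): max(0, 42, 30) = 42
n1 (Blue): min(15, 48, -11, 42) = -11
n2.1 (Red): max(-26, 11) = 11
n2.2 (Red): max(-44, -21) = -21
n2 (Blue): min(11, -21) = -21
n3.1 (Red): max(37, -30, 14) = 37
n3.2 (Red): max(7, -23) = 7
n3.3 (Red): max(20, 24, -47) = 24
n3 (Blue): min(37, 7, 24) = 7
r (Red): max(-11, -21, 7) = 7
At r, Red picks n3 (highest: 7).
At n3, Blue picks n3.2 (lowest: 7).
At n3.2, Red picks n3.2.1 (highest: 7).
Terminal value 7.

r -> n3 -> n3.2 -> n3.2.1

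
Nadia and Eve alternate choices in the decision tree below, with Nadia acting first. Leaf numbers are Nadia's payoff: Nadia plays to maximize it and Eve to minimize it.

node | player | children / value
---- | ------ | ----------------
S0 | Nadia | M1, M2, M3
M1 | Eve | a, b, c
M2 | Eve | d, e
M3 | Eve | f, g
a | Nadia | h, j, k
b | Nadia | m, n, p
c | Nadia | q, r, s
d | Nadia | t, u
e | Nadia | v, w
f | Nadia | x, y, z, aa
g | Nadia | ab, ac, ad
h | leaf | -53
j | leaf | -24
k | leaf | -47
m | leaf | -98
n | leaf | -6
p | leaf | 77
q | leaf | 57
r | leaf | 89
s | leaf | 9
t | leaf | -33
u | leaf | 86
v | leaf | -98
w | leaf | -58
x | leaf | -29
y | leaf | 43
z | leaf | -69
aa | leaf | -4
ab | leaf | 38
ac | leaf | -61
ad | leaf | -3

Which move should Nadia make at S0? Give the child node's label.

a (Nadia): max(-53, -24, -47) = -24
b (Nadia): max(-98, -6, 77) = 77
c (Nadia): max(57, 89, 9) = 89
M1 (Eve): min(-24, 77, 89) = -24
d (Nadia): max(-33, 86) = 86
e (Nadia): max(-98, -58) = -58
M2 (Eve): min(86, -58) = -58
f (Nadia): max(-29, 43, -69, -4) = 43
g (Nadia): max(38, -61, -3) = 38
M3 (Eve): min(43, 38) = 38
S0 (Nadia): max(-24, -58, 38) = 38
Nadia at S0 wants the highest of {M1=-24, M2=-58, M3=38}, so chooses M3.

M3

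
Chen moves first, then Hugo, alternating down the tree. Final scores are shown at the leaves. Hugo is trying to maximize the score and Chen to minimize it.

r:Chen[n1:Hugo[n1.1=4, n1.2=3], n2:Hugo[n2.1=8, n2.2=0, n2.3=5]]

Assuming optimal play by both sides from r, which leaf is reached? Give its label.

n1.1

n1 (Hugo): max(4, 3) = 4
n2 (Hugo): max(8, 0, 5) = 8
r (Chen): min(4, 8) = 4
At r, Chen picks n1 (lowest: 4).
At n1, Hugo picks n1.1 (highest: 4).
Terminal value 4.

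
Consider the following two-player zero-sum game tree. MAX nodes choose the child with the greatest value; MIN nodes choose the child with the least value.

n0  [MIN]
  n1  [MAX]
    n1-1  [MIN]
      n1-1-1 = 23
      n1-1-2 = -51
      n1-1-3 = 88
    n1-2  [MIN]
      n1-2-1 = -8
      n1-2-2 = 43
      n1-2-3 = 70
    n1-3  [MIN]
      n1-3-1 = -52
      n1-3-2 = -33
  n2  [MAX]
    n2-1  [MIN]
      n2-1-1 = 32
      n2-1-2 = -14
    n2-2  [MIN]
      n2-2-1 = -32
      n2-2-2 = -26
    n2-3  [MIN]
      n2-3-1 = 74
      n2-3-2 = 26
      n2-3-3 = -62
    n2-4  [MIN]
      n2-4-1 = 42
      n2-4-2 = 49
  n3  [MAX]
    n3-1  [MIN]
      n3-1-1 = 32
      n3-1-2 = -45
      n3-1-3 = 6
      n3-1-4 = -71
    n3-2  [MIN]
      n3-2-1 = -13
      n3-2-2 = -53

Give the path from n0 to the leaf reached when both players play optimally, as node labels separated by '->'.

n0 -> n3 -> n3-2 -> n3-2-2

n1-1 (MIN): min(23, -51, 88) = -51
n1-2 (MIN): min(-8, 43, 70) = -8
n1-3 (MIN): min(-52, -33) = -52
n1 (MAX): max(-51, -8, -52) = -8
n2-1 (MIN): min(32, -14) = -14
n2-2 (MIN): min(-32, -26) = -32
n2-3 (MIN): min(74, 26, -62) = -62
n2-4 (MIN): min(42, 49) = 42
n2 (MAX): max(-14, -32, -62, 42) = 42
n3-1 (MIN): min(32, -45, 6, -71) = -71
n3-2 (MIN): min(-13, -53) = -53
n3 (MAX): max(-71, -53) = -53
n0 (MIN): min(-8, 42, -53) = -53
At n0, MIN picks n3 (lowest: -53).
At n3, MAX picks n3-2 (highest: -53).
At n3-2, MIN picks n3-2-2 (lowest: -53).
Terminal value -53.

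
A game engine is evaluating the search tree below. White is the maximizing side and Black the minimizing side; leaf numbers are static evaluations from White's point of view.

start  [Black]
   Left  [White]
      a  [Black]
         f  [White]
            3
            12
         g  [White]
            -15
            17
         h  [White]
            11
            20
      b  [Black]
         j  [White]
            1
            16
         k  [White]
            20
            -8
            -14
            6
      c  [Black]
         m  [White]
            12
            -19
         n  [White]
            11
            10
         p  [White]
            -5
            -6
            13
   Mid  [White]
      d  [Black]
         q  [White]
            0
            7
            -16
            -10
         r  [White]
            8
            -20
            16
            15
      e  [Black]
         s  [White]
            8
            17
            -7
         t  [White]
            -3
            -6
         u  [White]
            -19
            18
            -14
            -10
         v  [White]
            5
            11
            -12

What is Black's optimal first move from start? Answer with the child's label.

f (White): max(3, 12) = 12
g (White): max(-15, 17) = 17
h (White): max(11, 20) = 20
a (Black): min(12, 17, 20) = 12
j (White): max(1, 16) = 16
k (White): max(20, -8, -14, 6) = 20
b (Black): min(16, 20) = 16
m (White): max(12, -19) = 12
n (White): max(11, 10) = 11
p (White): max(-5, -6, 13) = 13
c (Black): min(12, 11, 13) = 11
Left (White): max(12, 16, 11) = 16
q (White): max(0, 7, -16, -10) = 7
r (White): max(8, -20, 16, 15) = 16
d (Black): min(7, 16) = 7
s (White): max(8, 17, -7) = 17
t (White): max(-3, -6) = -3
u (White): max(-19, 18, -14, -10) = 18
v (White): max(5, 11, -12) = 11
e (Black): min(17, -3, 18, 11) = -3
Mid (White): max(7, -3) = 7
start (Black): min(16, 7) = 7
Black at start wants the lowest of {Left=16, Mid=7}, so chooses Mid.

Mid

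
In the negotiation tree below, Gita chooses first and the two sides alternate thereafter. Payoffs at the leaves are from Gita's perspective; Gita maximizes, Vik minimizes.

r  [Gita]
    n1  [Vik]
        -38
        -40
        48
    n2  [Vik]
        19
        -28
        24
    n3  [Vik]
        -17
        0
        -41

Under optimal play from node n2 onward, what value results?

n2 (Vik): min(19, -28, 24) = -28

-28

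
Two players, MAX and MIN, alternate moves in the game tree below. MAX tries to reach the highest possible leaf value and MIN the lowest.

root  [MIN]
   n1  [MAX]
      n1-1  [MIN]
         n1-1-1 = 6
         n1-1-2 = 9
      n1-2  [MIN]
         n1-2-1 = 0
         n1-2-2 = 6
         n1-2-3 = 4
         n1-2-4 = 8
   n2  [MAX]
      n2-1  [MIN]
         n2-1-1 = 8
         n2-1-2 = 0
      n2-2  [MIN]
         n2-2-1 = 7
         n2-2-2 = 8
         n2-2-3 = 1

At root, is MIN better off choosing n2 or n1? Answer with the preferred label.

n2-1 (MIN): min(8, 0) = 0
n2-2 (MIN): min(7, 8, 1) = 1
n2 (MAX): max(0, 1) = 1
n1-1 (MIN): min(6, 9) = 6
n1-2 (MIN): min(0, 6, 4, 8) = 0
n1 (MAX): max(6, 0) = 6
MIN prefers the lower value; n2=1, n1=6. n2 is better since 1 < 6.

n2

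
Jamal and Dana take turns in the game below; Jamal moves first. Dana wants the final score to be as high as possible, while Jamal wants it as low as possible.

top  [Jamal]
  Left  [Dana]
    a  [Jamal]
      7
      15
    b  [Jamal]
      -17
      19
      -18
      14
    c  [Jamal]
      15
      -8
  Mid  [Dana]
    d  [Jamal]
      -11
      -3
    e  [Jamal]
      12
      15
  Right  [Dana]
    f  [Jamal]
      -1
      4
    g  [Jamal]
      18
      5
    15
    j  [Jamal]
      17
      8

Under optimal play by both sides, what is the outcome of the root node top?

a (Jamal): min(7, 15) = 7
b (Jamal): min(-17, 19, -18, 14) = -18
c (Jamal): min(15, -8) = -8
Left (Dana): max(7, -18, -8) = 7
d (Jamal): min(-11, -3) = -11
e (Jamal): min(12, 15) = 12
Mid (Dana): max(-11, 12) = 12
f (Jamal): min(-1, 4) = -1
g (Jamal): min(18, 5) = 5
j (Jamal): min(17, 8) = 8
Right (Dana): max(-1, 5, 15, 8) = 15
top (Jamal): min(7, 12, 15) = 7

7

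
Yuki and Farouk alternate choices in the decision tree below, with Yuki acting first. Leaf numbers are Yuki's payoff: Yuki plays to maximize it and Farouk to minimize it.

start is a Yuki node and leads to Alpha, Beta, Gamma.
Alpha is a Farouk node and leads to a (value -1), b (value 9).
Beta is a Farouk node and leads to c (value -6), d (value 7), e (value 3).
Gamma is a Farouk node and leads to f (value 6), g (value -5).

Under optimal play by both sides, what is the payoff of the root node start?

-1

Alpha (Farouk): min(-1, 9) = -1
Beta (Farouk): min(-6, 7, 3) = -6
Gamma (Farouk): min(6, -5) = -5
start (Yuki): max(-1, -6, -5) = -1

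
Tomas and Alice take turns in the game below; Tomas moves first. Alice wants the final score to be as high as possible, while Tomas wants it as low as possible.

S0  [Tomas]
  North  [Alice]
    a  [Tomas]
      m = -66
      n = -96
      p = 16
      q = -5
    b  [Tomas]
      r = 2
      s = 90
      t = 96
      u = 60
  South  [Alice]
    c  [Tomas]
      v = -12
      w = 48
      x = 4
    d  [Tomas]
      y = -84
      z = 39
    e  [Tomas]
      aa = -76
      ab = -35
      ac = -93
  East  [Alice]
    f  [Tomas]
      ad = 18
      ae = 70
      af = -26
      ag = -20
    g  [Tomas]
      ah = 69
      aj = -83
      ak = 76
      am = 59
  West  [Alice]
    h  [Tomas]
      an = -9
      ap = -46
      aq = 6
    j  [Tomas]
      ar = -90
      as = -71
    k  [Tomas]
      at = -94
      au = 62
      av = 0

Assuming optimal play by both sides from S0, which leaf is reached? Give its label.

a (Tomas): min(-66, -96, 16, -5) = -96
b (Tomas): min(2, 90, 96, 60) = 2
North (Alice): max(-96, 2) = 2
c (Tomas): min(-12, 48, 4) = -12
d (Tomas): min(-84, 39) = -84
e (Tomas): min(-76, -35, -93) = -93
South (Alice): max(-12, -84, -93) = -12
f (Tomas): min(18, 70, -26, -20) = -26
g (Tomas): min(69, -83, 76, 59) = -83
East (Alice): max(-26, -83) = -26
h (Tomas): min(-9, -46, 6) = -46
j (Tomas): min(-90, -71) = -90
k (Tomas): min(-94, 62, 0) = -94
West (Alice): max(-46, -90, -94) = -46
S0 (Tomas): min(2, -12, -26, -46) = -46
At S0, Tomas picks West (lowest: -46).
At West, Alice picks h (highest: -46).
At h, Tomas picks ap (lowest: -46).
Terminal value -46.

ap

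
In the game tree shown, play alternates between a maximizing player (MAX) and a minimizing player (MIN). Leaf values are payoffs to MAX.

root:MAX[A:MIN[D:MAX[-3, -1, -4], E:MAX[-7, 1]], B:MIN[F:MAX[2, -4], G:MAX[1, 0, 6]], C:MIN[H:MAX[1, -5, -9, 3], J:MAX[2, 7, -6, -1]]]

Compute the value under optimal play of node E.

1

E (MAX): max(-7, 1) = 1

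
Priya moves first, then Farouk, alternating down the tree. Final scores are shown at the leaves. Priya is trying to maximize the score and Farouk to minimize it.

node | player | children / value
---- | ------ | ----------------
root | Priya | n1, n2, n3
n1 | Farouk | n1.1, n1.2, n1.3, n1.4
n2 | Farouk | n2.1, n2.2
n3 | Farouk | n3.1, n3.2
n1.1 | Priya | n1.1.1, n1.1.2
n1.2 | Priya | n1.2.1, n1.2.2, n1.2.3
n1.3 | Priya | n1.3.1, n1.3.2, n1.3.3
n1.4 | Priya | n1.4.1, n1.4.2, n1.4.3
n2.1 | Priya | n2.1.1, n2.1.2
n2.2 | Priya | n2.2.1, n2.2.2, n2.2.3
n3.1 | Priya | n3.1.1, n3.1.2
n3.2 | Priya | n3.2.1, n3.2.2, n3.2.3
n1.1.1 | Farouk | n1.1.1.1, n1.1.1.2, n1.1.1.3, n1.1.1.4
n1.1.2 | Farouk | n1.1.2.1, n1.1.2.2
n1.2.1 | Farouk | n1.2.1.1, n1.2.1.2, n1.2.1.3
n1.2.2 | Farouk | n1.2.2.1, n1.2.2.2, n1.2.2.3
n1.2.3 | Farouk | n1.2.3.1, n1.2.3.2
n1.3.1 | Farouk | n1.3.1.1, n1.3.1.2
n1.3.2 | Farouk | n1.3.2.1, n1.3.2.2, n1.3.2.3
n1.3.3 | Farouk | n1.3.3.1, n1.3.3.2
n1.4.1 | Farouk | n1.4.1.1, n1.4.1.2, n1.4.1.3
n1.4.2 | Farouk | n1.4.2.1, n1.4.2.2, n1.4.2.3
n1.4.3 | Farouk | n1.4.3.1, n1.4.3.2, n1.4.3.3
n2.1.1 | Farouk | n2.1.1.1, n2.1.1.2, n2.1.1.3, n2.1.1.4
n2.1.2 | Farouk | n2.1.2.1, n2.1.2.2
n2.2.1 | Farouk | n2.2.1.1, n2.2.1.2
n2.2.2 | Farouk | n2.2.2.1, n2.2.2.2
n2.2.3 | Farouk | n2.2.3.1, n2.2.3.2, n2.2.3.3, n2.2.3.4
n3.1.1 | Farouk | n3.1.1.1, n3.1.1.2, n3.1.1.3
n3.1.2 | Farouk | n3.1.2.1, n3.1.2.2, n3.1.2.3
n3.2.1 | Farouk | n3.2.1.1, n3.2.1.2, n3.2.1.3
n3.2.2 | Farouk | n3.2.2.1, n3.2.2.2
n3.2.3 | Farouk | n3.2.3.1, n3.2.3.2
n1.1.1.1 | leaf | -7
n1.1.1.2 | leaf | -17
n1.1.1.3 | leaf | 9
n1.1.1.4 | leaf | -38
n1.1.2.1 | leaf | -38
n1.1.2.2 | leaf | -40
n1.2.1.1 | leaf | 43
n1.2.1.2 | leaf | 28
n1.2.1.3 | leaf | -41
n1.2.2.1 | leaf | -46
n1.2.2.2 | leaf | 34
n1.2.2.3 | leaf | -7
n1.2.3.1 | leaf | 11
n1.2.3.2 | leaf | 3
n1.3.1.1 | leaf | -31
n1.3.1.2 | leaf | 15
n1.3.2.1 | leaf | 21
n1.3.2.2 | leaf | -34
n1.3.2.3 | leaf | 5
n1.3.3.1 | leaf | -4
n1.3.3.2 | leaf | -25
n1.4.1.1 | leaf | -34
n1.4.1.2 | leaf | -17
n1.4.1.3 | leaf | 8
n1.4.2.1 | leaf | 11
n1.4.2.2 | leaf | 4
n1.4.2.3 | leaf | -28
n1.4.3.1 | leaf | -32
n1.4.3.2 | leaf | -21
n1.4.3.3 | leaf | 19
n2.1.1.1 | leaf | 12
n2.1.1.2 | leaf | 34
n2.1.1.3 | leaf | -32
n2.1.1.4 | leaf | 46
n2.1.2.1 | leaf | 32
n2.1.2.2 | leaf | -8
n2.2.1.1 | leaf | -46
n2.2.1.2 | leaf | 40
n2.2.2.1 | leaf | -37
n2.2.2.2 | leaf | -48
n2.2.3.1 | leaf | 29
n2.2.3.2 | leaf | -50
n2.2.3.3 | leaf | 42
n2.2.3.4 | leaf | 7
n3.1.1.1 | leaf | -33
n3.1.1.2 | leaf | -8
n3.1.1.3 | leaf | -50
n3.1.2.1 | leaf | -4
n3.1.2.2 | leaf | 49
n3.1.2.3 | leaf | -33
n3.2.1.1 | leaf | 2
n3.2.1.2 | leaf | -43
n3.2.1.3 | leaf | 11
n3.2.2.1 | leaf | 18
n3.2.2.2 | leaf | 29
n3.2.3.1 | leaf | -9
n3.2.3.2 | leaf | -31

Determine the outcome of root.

n1.1.1 (Farouk): min(-7, -17, 9, -38) = -38
n1.1.2 (Farouk): min(-38, -40) = -40
n1.1 (Priya): max(-38, -40) = -38
n1.2.1 (Farouk): min(43, 28, -41) = -41
n1.2.2 (Farouk): min(-46, 34, -7) = -46
n1.2.3 (Farouk): min(11, 3) = 3
n1.2 (Priya): max(-41, -46, 3) = 3
n1.3.1 (Farouk): min(-31, 15) = -31
n1.3.2 (Farouk): min(21, -34, 5) = -34
n1.3.3 (Farouk): min(-4, -25) = -25
n1.3 (Priya): max(-31, -34, -25) = -25
n1.4.1 (Farouk): min(-34, -17, 8) = -34
n1.4.2 (Farouk): min(11, 4, -28) = -28
n1.4.3 (Farouk): min(-32, -21, 19) = -32
n1.4 (Priya): max(-34, -28, -32) = -28
n1 (Farouk): min(-38, 3, -25, -28) = -38
n2.1.1 (Farouk): min(12, 34, -32, 46) = -32
n2.1.2 (Farouk): min(32, -8) = -8
n2.1 (Priya): max(-32, -8) = -8
n2.2.1 (Farouk): min(-46, 40) = -46
n2.2.2 (Farouk): min(-37, -48) = -48
n2.2.3 (Farouk): min(29, -50, 42, 7) = -50
n2.2 (Priya): max(-46, -48, -50) = -46
n2 (Farouk): min(-8, -46) = -46
n3.1.1 (Farouk): min(-33, -8, -50) = -50
n3.1.2 (Farouk): min(-4, 49, -33) = -33
n3.1 (Priya): max(-50, -33) = -33
n3.2.1 (Farouk): min(2, -43, 11) = -43
n3.2.2 (Farouk): min(18, 29) = 18
n3.2.3 (Farouk): min(-9, -31) = -31
n3.2 (Priya): max(-43, 18, -31) = 18
n3 (Farouk): min(-33, 18) = -33
root (Priya): max(-38, -46, -33) = -33

-33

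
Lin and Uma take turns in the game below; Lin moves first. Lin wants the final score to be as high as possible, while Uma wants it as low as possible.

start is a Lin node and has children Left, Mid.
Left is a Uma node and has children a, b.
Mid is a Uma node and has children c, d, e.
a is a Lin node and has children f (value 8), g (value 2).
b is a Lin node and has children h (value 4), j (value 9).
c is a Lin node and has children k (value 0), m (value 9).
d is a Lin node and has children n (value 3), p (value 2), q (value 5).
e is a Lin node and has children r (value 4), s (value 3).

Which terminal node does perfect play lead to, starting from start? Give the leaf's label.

a (Lin): max(8, 2) = 8
b (Lin): max(4, 9) = 9
Left (Uma): min(8, 9) = 8
c (Lin): max(0, 9) = 9
d (Lin): max(3, 2, 5) = 5
e (Lin): max(4, 3) = 4
Mid (Uma): min(9, 5, 4) = 4
start (Lin): max(8, 4) = 8
At start, Lin picks Left (highest: 8).
At Left, Uma picks a (lowest: 8).
At a, Lin picks f (highest: 8).
Terminal value 8.

f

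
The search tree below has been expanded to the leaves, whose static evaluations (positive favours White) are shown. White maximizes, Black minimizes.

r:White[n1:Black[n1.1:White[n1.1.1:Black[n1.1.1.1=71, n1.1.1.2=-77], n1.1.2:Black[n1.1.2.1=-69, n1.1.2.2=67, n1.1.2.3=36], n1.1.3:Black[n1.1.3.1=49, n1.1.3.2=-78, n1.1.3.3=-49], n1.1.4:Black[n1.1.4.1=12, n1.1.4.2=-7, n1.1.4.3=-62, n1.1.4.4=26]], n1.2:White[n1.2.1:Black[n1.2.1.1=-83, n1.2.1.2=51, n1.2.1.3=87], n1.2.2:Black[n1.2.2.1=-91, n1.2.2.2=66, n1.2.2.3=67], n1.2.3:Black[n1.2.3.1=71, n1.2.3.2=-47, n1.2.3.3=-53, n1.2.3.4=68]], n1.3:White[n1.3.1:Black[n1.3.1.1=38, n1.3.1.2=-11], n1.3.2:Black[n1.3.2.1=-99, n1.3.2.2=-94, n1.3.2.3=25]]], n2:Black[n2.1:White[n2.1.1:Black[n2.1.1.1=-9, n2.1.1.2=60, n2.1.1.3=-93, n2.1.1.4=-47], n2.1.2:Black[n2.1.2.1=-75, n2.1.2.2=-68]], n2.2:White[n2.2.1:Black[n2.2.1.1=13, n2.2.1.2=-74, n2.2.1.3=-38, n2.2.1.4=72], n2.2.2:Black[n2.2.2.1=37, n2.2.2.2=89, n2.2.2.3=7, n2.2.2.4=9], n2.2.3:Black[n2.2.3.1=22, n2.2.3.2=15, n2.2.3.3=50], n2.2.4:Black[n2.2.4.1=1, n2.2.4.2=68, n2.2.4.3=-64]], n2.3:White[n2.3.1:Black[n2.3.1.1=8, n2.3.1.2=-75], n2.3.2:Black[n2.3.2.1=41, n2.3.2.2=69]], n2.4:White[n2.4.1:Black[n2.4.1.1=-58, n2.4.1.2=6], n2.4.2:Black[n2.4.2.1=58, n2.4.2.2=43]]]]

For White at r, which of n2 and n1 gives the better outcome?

n2.1.1 (Black): min(-9, 60, -93, -47) = -93
n2.1.2 (Black): min(-75, -68) = -75
n2.1 (White): max(-93, -75) = -75
n2.2.1 (Black): min(13, -74, -38, 72) = -74
n2.2.2 (Black): min(37, 89, 7, 9) = 7
n2.2.3 (Black): min(22, 15, 50) = 15
n2.2.4 (Black): min(1, 68, -64) = -64
n2.2 (White): max(-74, 7, 15, -64) = 15
n2.3.1 (Black): min(8, -75) = -75
n2.3.2 (Black): min(41, 69) = 41
n2.3 (White): max(-75, 41) = 41
n2.4.1 (Black): min(-58, 6) = -58
n2.4.2 (Black): min(58, 43) = 43
n2.4 (White): max(-58, 43) = 43
n2 (Black): min(-75, 15, 41, 43) = -75
n1.1.1 (Black): min(71, -77) = -77
n1.1.2 (Black): min(-69, 67, 36) = -69
n1.1.3 (Black): min(49, -78, -49) = -78
n1.1.4 (Black): min(12, -7, -62, 26) = -62
n1.1 (White): max(-77, -69, -78, -62) = -62
n1.2.1 (Black): min(-83, 51, 87) = -83
n1.2.2 (Black): min(-91, 66, 67) = -91
n1.2.3 (Black): min(71, -47, -53, 68) = -53
n1.2 (White): max(-83, -91, -53) = -53
n1.3.1 (Black): min(38, -11) = -11
n1.3.2 (Black): min(-99, -94, 25) = -99
n1.3 (White): max(-11, -99) = -11
n1 (Black): min(-62, -53, -11) = -62
White prefers the higher value; n2=-75, n1=-62. n1 is better since -62 > -75.

n1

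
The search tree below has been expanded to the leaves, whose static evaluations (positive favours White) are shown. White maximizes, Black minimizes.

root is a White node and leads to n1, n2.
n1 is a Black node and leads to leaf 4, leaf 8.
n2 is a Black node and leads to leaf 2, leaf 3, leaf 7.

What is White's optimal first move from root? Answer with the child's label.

n1

n1 (Black): min(4, 8) = 4
n2 (Black): min(2, 3, 7) = 2
root (White): max(4, 2) = 4
White at root wants the highest of {n1=4, n2=2}, so chooses n1.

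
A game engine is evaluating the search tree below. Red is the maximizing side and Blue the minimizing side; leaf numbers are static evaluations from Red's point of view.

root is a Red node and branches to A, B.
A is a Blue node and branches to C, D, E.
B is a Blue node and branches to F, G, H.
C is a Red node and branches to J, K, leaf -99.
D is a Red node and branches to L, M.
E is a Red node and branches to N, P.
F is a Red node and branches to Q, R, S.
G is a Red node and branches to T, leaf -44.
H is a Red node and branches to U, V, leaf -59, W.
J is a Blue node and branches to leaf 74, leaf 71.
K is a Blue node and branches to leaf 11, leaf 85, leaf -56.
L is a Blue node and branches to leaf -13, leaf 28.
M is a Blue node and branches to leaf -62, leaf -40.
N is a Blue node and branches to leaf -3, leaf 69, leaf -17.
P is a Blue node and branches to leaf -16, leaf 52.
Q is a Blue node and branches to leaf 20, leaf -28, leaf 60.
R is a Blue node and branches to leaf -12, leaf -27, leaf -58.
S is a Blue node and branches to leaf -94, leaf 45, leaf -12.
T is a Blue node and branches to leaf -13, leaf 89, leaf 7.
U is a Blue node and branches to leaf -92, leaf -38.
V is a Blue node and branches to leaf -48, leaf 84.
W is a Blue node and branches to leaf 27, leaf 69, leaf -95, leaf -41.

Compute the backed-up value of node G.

T (Blue): min(-13, 89, 7) = -13
G (Red): max(-13, -44) = -13

-13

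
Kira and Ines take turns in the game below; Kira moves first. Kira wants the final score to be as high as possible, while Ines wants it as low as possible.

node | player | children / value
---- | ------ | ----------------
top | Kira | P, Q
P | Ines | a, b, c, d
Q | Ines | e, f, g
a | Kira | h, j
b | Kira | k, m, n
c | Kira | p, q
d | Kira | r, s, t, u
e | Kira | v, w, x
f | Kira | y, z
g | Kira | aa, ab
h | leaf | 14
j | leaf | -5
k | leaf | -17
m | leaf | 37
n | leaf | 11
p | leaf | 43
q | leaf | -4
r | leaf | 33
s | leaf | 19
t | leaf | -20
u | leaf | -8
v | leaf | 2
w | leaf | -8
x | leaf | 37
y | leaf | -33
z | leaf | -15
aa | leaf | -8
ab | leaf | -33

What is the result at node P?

14

a (Kira): max(14, -5) = 14
b (Kira): max(-17, 37, 11) = 37
c (Kira): max(43, -4) = 43
d (Kira): max(33, 19, -20, -8) = 33
P (Ines): min(14, 37, 43, 33) = 14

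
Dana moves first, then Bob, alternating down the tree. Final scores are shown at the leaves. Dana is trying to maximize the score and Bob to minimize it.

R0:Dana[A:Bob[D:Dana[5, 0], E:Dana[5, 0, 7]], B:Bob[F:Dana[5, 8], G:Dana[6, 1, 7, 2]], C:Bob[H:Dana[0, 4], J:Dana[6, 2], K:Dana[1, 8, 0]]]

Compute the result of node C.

H (Dana): max(0, 4) = 4
J (Dana): max(6, 2) = 6
K (Dana): max(1, 8, 0) = 8
C (Bob): min(4, 6, 8) = 4

4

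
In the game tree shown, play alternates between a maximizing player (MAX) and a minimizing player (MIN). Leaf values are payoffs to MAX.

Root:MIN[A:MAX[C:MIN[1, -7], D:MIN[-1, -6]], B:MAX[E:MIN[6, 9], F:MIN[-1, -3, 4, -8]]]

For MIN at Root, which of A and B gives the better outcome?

A

C (MIN): min(1, -7) = -7
D (MIN): min(-1, -6) = -6
A (MAX): max(-7, -6) = -6
E (MIN): min(6, 9) = 6
F (MIN): min(-1, -3, 4, -8) = -8
B (MAX): max(6, -8) = 6
MIN prefers the lower value; A=-6, B=6. A is better since -6 < 6.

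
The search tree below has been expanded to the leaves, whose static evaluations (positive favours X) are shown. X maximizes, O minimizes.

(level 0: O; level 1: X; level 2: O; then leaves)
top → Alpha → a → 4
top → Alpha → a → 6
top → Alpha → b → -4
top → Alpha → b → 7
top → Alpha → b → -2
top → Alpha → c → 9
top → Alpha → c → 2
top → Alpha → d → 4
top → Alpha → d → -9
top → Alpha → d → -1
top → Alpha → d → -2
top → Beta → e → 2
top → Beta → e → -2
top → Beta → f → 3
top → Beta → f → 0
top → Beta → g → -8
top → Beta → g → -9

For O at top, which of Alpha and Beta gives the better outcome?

Beta

a (O): min(4, 6) = 4
b (O): min(-4, 7, -2) = -4
c (O): min(9, 2) = 2
d (O): min(4, -9, -1, -2) = -9
Alpha (X): max(4, -4, 2, -9) = 4
e (O): min(2, -2) = -2
f (O): min(3, 0) = 0
g (O): min(-8, -9) = -9
Beta (X): max(-2, 0, -9) = 0
O prefers the lower value; Alpha=4, Beta=0. Beta is better since 0 < 4.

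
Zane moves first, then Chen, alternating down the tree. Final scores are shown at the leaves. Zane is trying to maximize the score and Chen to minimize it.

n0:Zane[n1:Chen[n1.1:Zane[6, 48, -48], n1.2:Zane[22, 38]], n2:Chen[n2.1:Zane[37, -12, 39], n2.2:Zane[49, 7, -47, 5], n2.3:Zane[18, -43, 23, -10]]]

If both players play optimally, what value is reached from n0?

n1.1 (Zane): max(6, 48, -48) = 48
n1.2 (Zane): max(22, 38) = 38
n1 (Chen): min(48, 38) = 38
n2.1 (Zane): max(37, -12, 39) = 39
n2.2 (Zane): max(49, 7, -47, 5) = 49
n2.3 (Zane): max(18, -43, 23, -10) = 23
n2 (Chen): min(39, 49, 23) = 23
n0 (Zane): max(38, 23) = 38

38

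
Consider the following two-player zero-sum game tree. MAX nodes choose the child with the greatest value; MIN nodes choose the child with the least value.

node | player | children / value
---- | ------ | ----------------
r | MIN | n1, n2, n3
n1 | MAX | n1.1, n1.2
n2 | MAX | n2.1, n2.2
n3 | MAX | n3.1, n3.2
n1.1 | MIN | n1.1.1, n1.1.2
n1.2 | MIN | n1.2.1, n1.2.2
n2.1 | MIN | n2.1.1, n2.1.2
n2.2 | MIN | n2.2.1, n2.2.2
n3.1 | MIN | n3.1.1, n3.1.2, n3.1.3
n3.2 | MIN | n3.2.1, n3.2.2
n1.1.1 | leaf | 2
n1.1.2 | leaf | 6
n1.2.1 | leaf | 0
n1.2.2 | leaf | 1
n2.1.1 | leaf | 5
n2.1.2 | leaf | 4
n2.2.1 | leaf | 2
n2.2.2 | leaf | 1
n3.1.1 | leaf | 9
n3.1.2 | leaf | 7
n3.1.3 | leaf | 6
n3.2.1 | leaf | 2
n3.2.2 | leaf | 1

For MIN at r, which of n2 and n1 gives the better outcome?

n1

n2.1 (MIN): min(5, 4) = 4
n2.2 (MIN): min(2, 1) = 1
n2 (MAX): max(4, 1) = 4
n1.1 (MIN): min(2, 6) = 2
n1.2 (MIN): min(0, 1) = 0
n1 (MAX): max(2, 0) = 2
MIN prefers the lower value; n2=4, n1=2. n1 is better since 2 < 4.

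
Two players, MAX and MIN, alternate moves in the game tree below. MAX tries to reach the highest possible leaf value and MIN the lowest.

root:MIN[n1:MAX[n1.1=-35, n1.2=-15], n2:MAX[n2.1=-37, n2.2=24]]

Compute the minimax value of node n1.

-15

n1 (MAX): max(-35, -15) = -15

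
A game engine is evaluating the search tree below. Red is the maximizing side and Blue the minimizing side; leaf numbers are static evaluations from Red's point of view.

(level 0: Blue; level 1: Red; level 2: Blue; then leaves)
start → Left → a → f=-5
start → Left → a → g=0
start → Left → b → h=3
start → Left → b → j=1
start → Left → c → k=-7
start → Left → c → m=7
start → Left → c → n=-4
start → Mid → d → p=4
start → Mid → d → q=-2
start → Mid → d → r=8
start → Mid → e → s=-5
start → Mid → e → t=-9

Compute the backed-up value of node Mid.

d (Blue): min(4, -2, 8) = -2
e (Blue): min(-5, -9) = -9
Mid (Red): max(-2, -9) = -2

-2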